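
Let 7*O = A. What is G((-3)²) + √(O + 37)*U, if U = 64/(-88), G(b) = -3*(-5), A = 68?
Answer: 15 - 8*√2289/77 ≈ 10.029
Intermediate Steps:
O = 68/7 (O = (⅐)*68 = 68/7 ≈ 9.7143)
G(b) = 15
U = -8/11 (U = 64*(-1/88) = -8/11 ≈ -0.72727)
G((-3)²) + √(O + 37)*U = 15 + √(68/7 + 37)*(-8/11) = 15 + √(327/7)*(-8/11) = 15 + (√2289/7)*(-8/11) = 15 - 8*√2289/77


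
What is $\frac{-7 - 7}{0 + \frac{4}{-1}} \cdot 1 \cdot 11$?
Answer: $\frac{77}{2} \approx 38.5$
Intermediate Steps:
$\frac{-7 - 7}{0 + \frac{4}{-1}} \cdot 1 \cdot 11 = - \frac{14}{0 + 4 \left(-1\right)} 1 \cdot 11 = - \frac{14}{0 - 4} \cdot 1 \cdot 11 = - \frac{14}{-4} \cdot 1 \cdot 11 = \left(-14\right) \left(- \frac{1}{4}\right) 1 \cdot 11 = \frac{7}{2} \cdot 1 \cdot 11 = \frac{7}{2} \cdot 11 = \frac{77}{2}$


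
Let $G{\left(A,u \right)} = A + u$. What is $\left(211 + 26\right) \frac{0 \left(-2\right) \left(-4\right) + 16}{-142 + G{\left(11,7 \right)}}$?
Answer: $- \frac{948}{31} \approx -30.581$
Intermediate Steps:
$\left(211 + 26\right) \frac{0 \left(-2\right) \left(-4\right) + 16}{-142 + G{\left(11,7 \right)}} = \left(211 + 26\right) \frac{0 \left(-2\right) \left(-4\right) + 16}{-142 + \left(11 + 7\right)} = 237 \frac{0 \left(-4\right) + 16}{-142 + 18} = 237 \frac{0 + 16}{-124} = 237 \cdot 16 \left(- \frac{1}{124}\right) = 237 \left(- \frac{4}{31}\right) = - \frac{948}{31}$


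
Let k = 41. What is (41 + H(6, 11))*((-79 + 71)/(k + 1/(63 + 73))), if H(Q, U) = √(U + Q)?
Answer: -44608/5577 - 1088*√17/5577 ≈ -8.8029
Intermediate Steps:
H(Q, U) = √(Q + U)
(41 + H(6, 11))*((-79 + 71)/(k + 1/(63 + 73))) = (41 + √(6 + 11))*((-79 + 71)/(41 + 1/(63 + 73))) = (41 + √17)*(-8/(41 + 1/136)) = (41 + √17)*(-8/5577/136) = (41 + √17)*(-8*136/5577) = (41 + √17)*(-1088/5577) = -44608/5577 - 1088*√17/5577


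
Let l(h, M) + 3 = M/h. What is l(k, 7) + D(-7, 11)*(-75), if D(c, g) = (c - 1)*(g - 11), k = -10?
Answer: -37/10 ≈ -3.7000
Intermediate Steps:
D(c, g) = (-1 + c)*(-11 + g)
l(h, M) = -3 + M/h
l(k, 7) + D(-7, 11)*(-75) = (-3 + 7/(-10)) + (11 - 1*11 - 11*(-7) - 7*11)*(-75) = (-3 + 7*(-⅒)) + (11 - 11 + 77 - 77)*(-75) = (-3 - 7/10) + 0*(-75) = -37/10 + 0 = -37/10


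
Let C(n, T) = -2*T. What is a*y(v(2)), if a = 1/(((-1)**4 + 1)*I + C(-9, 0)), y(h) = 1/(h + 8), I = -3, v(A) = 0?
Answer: -1/48 ≈ -0.020833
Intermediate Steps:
y(h) = 1/(8 + h)
a = -1/6 (a = 1/(((-1)**4 + 1)*(-3) - 2*0) = 1/((1 + 1)*(-3) + 0) = 1/(2*(-3) + 0) = 1/(-6 + 0) = 1/(-6) = -1/6 ≈ -0.16667)
a*y(v(2)) = -1/(6*(8 + 0)) = -1/6/8 = -1/6*1/8 = -1/48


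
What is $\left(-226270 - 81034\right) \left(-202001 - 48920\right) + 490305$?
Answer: $77109517289$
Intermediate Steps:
$\left(-226270 - 81034\right) \left(-202001 - 48920\right) + 490305 = \left(-307304\right) \left(-250921\right) + 490305 = 77109026984 + 490305 = 77109517289$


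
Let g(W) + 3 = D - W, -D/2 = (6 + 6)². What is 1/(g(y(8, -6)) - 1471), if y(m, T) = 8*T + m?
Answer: -1/1722 ≈ -0.00058072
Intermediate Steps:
D = -288 (D = -2*(6 + 6)² = -2*12² = -2*144 = -288)
y(m, T) = m + 8*T
g(W) = -291 - W (g(W) = -3 + (-288 - W) = -291 - W)
1/(g(y(8, -6)) - 1471) = 1/((-291 - (8 + 8*(-6))) - 1471) = 1/((-291 - (8 - 48)) - 1471) = 1/((-291 - 1*(-40)) - 1471) = 1/((-291 + 40) - 1471) = 1/(-251 - 1471) = 1/(-1722) = -1/1722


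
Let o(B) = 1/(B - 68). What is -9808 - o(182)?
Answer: -1118113/114 ≈ -9808.0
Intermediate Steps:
o(B) = 1/(-68 + B)
-9808 - o(182) = -9808 - 1/(-68 + 182) = -9808 - 1/114 = -1118113/114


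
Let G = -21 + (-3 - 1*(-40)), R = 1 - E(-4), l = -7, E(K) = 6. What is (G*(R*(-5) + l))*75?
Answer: 21600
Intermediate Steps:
R = -5 (R = 1 - 1*6 = 1 - 6 = -5)
G = 16 (G = -21 + (-3 + 40) = -21 + 37 = 16)
(G*(R*(-5) + l))*75 = (16*(-5*(-5) - 7))*75 = (16*(25 - 7))*75 = (16*18)*75 = 288*75 = 21600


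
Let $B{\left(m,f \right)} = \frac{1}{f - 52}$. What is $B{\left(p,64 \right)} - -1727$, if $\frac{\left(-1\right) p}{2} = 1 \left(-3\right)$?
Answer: $\frac{20725}{12} \approx 1727.1$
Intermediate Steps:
$p = 6$ ($p = - 2 \cdot 1 \left(-3\right) = \left(-2\right) \left(-3\right) = 6$)
$B{\left(m,f \right)} = \frac{1}{-52 + f}$
$B{\left(p,64 \right)} - -1727 = \frac{1}{-52 + 64} - -1727 = \frac{1}{12} + 1727 = \frac{20725}{12}$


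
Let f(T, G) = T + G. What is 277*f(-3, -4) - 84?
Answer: -2023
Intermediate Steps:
f(T, G) = G + T
277*f(-3, -4) - 84 = 277*(-4 - 3) - 84 = 277*(-7) - 84 = -1939 - 84 = -2023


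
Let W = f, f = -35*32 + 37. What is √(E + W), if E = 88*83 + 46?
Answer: √6267 ≈ 79.164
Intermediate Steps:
f = -1083 (f = -1120 + 37 = -1083)
E = 7350 (E = 7304 + 46 = 7350)
W = -1083
√(E + W) = √(7350 - 1083) = √6267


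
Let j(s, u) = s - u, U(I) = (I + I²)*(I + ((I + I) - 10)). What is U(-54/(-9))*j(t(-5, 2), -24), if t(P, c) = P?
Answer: 6384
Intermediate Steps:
U(I) = (-10 + 3*I)*(I + I²) (U(I) = (I + I²)*(I + (2*I - 10)) = (I + I²)*(I + (-10 + 2*I)) = (I + I²)*(-10 + 3*I) = (-10 + 3*I)*(I + I²))
U(-54/(-9))*j(t(-5, 2), -24) = ((-54/(-9))*(-10 - (-378)/(-9) + 3*(-54/(-9))²))*(-5 - 1*(-24)) = ((-54*(-⅑))*(-10 - (-378)*(-1)/9 + 3*(-54*(-⅑))²))*(-5 + 24) = (6*(-10 - 7*6 + 3*6²))*19 = (6*(-10 - 42 + 3*36))*19 = (6*(-10 - 42 + 108))*19 = (6*56)*19 = 336*19 = 6384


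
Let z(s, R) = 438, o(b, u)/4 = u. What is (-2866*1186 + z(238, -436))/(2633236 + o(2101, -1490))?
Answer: -1699319/1313638 ≈ -1.2936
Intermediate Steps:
o(b, u) = 4*u
(-2866*1186 + z(238, -436))/(2633236 + o(2101, -1490)) = (-2866*1186 + 438)/(2633236 + 4*(-1490)) = (-3399076 + 438)/(2633236 - 5960) = -3398638/2627276 = -3398638*1/2627276 = -1699319/1313638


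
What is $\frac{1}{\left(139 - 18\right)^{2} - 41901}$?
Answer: $- \frac{1}{27260} \approx -3.6684 \cdot 10^{-5}$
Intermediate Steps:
$\frac{1}{\left(139 - 18\right)^{2} - 41901} = \frac{1}{121^{2} - 41901} = \frac{1}{14641 - 41901} = \frac{1}{-27260} = - \frac{1}{27260}$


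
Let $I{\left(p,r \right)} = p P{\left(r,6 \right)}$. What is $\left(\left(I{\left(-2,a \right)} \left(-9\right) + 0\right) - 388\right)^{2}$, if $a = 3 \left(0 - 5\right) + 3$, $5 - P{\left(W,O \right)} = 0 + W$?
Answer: $6724$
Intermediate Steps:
$P{\left(W,O \right)} = 5 - W$ ($P{\left(W,O \right)} = 5 - \left(0 + W\right) = 5 - W$)
$a = -12$ ($a = 3 \left(0 - 5\right) + 3 = 3 \left(-5\right) + 3 = -15 + 3 = -12$)
$I{\left(p,r \right)} = p \left(5 - r\right)$
$\left(\left(I{\left(-2,a \right)} \left(-9\right) + 0\right) - 388\right)^{2} = \left(\left(- 2 \left(5 - -12\right) \left(-9\right) + 0\right) - 388\right)^{2} = \left(\left(- 2 \left(5 + 12\right) \left(-9\right) + 0\right) - 388\right)^{2} = \left(\left(\left(-2\right) 17 \left(-9\right) + 0\right) - 388\right)^{2} = \left(\left(\left(-34\right) \left(-9\right) + 0\right) - 388\right)^{2} = \left(\left(306 + 0\right) - 388\right)^{2} = \left(306 - 388\right)^{2} = \left(-82\right)^{2} = 6724$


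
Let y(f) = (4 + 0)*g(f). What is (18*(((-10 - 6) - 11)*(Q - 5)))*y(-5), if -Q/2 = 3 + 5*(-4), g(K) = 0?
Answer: 0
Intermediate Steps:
Q = 34 (Q = -2*(3 + 5*(-4)) = -2*(3 - 20) = -2*(-17) = 34)
y(f) = 0 (y(f) = (4 + 0)*0 = 4*0 = 0)
(18*(((-10 - 6) - 11)*(Q - 5)))*y(-5) = (18*(((-10 - 6) - 11)*(34 - 5)))*0 = (18*((-16 - 11)*29))*0 = (18*(-27*29))*0 = (18*(-783))*0 = -14094*0 = 0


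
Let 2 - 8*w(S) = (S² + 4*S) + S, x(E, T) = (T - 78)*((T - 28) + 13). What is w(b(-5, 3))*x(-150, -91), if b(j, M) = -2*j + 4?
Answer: -591162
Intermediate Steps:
b(j, M) = 4 - 2*j
x(E, T) = (-78 + T)*(-15 + T) (x(E, T) = (-78 + T)*((-28 + T) + 13) = (-78 + T)*(-15 + T))
w(S) = ¼ - 5*S/8 - S²/8 (w(S) = ¼ - ((S² + 4*S) + S)/8 = ¼ - (S² + 5*S)/8 = ¼ + (-5*S/8 - S²/8) = ¼ - 5*S/8 - S²/8)
w(b(-5, 3))*x(-150, -91) = (¼ - 5*(4 - 2*(-5))/8 - (4 - 2*(-5))²/8)*(1170 + (-91)² - 93*(-91)) = (¼ - 5*(4 + 10)/8 - (4 + 10)²/8)*(1170 + 8281 + 8463) = (¼ - 5/8*14 - ⅛*14²)*17914 = (¼ - 35/4 - ⅛*196)*17914 = (¼ - 35/4 - 49/2)*17914 = -33*17914 = -591162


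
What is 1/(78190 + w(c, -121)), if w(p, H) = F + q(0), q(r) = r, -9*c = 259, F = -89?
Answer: 1/78101 ≈ 1.2804e-5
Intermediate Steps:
c = -259/9 (c = -⅑*259 = -259/9 ≈ -28.778)
w(p, H) = -89 (w(p, H) = -89 + 0 = -89)
1/(78190 + w(c, -121)) = 1/(78190 - 89) = 1/78101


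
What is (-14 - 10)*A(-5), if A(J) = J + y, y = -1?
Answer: 144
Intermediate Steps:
A(J) = -1 + J (A(J) = J - 1 = -1 + J)
(-14 - 10)*A(-5) = (-14 - 10)*(-1 - 5) = -24*(-6) = 144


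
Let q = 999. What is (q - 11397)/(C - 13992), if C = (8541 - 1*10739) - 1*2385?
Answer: 10398/18575 ≈ 0.55978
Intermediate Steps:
C = -4583 (C = (8541 - 10739) - 2385 = -2198 - 2385 = -4583)
(q - 11397)/(C - 13992) = (999 - 11397)/(-4583 - 13992) = -10398/(-18575) = -10398*(-1/18575) = 10398/18575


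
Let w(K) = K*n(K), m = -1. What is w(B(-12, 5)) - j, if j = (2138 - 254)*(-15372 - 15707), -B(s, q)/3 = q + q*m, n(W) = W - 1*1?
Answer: 58552836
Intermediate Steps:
n(W) = -1 + W (n(W) = W - 1 = -1 + W)
B(s, q) = 0 (B(s, q) = -3*(q + q*(-1)) = -3*(q - q) = -3*0 = 0)
w(K) = K*(-1 + K)
j = -58552836 (j = 1884*(-31079) = -58552836)
w(B(-12, 5)) - j = 0*(-1 + 0) - 1*(-58552836) = 0*(-1) + 58552836 = 0 + 58552836 = 58552836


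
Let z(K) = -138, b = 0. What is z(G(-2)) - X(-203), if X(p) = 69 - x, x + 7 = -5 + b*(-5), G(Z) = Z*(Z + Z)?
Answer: -219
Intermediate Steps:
G(Z) = 2*Z² (G(Z) = Z*(2*Z) = 2*Z²)
x = -12 (x = -7 + (-5 + 0*(-5)) = -7 + (-5 + 0) = -7 - 5 = -12)
X(p) = 81 (X(p) = 69 - 1*(-12) = 69 + 12 = 81)
z(G(-2)) - X(-203) = -138 - 1*81 = -138 - 81 = -219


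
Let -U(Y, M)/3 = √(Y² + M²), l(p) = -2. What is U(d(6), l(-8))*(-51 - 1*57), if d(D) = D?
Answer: 648*√10 ≈ 2049.2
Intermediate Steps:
U(Y, M) = -3*√(M² + Y²) (U(Y, M) = -3*√(Y² + M²) = -3*√(M² + Y²))
U(d(6), l(-8))*(-51 - 1*57) = (-3*√((-2)² + 6²))*(-51 - 1*57) = (-3*√(4 + 36))*(-51 - 57) = -6*√10*(-108) = 648*√10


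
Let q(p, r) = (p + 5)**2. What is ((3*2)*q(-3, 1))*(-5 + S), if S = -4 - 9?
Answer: -432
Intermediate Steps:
q(p, r) = (5 + p)**2
S = -13
((3*2)*q(-3, 1))*(-5 + S) = ((3*2)*(5 - 3)**2)*(-5 - 13) = (6*2**2)*(-18) = (6*4)*(-18) = 24*(-18) = -432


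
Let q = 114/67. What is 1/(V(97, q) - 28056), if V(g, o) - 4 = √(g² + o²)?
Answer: -125925428/3532417856259 - 67*√42249997/3532417856259 ≈ -3.5772e-5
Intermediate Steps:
q = 114/67 (q = 114*(1/67) = 114/67 ≈ 1.7015)
V(g, o) = 4 + √(g² + o²)
1/(V(97, q) - 28056) = 1/((4 + √(97² + (114/67)²)) - 28056) = 1/((4 + √(9409 + 12996/4489)) - 28056) = 1/((4 + √(42249997/4489)) - 28056) = 1/((4 + √42249997/67) - 28056) = 1/(-28052 + √42249997/67)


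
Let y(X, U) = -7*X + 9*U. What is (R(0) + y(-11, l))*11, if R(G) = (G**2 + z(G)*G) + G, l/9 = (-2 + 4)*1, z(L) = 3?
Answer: 2629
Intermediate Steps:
l = 18 (l = 9*((-2 + 4)*1) = 9*(2*1) = 9*2 = 18)
R(G) = G**2 + 4*G (R(G) = (G**2 + 3*G) + G = G**2 + 4*G)
(R(0) + y(-11, l))*11 = (0*(4 + 0) + (-7*(-11) + 9*18))*11 = (0*4 + (77 + 162))*11 = (0 + 239)*11 = 239*11 = 2629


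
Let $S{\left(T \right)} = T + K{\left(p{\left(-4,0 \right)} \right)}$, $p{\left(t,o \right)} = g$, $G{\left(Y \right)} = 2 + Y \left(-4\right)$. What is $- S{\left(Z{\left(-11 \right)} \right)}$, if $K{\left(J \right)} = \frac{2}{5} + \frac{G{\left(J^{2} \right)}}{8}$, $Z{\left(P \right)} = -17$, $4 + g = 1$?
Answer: $\frac{417}{20} \approx 20.85$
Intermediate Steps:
$g = -3$ ($g = -4 + 1 = -3$)
$G{\left(Y \right)} = 2 - 4 Y$
$p{\left(t,o \right)} = -3$
$K{\left(J \right)} = \frac{13}{20} - \frac{J^{2}}{2}$ ($K{\left(J \right)} = \frac{2}{5} + \frac{2 - 4 J^{2}}{8} = 2 \cdot \frac{1}{5} + \left(2 - 4 J^{2}\right) \frac{1}{8} = \frac{2}{5} - \left(- \frac{1}{4} + \frac{J^{2}}{2}\right) = \frac{13}{20} - \frac{J^{2}}{2}$)
$S{\left(T \right)} = - \frac{77}{20} + T$ ($S{\left(T \right)} = T + \left(\frac{13}{20} - \frac{\left(-3\right)^{2}}{2}\right) = T + \left(\frac{13}{20} - \frac{9}{2}\right) = T - \frac{77}{20} = - \frac{77}{20} + T$)
$- S{\left(Z{\left(-11 \right)} \right)} = - (- \frac{77}{20} - 17) = \left(-1\right) \left(- \frac{417}{20}\right) = \frac{417}{20}$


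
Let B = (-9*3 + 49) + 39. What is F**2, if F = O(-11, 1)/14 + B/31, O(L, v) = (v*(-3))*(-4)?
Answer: 375769/47089 ≈ 7.9800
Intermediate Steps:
O(L, v) = 12*v (O(L, v) = -3*v*(-4) = 12*v)
B = 61 (B = (-27 + 49) + 39 = 22 + 39 = 61)
F = 613/217 (F = (12*1)/14 + 61/31 = 12*(1/14) + 61*(1/31) = 6/7 + 61/31 = 613/217 ≈ 2.8249)
F**2 = (613/217)**2 = 375769/47089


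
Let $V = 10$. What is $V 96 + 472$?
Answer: $1432$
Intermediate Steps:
$V 96 + 472 = 10 \cdot 96 + 472 = 960 + 472 = 1432$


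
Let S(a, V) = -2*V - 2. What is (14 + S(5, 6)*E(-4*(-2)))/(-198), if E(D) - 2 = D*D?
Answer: 455/99 ≈ 4.5960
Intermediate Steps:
S(a, V) = -2 - 2*V
E(D) = 2 + D² (E(D) = 2 + D*D = 2 + D²)
(14 + S(5, 6)*E(-4*(-2)))/(-198) = (14 + (-2 - 2*6)*(2 + (-4*(-2))²))/(-198) = (14 + (-2 - 12)*(2 + 8²))*(-1/198) = (14 - 14*(2 + 64))*(-1/198) = (14 - 14*66)*(-1/198) = (14 - 924)*(-1/198) = -910*(-1/198) = 455/99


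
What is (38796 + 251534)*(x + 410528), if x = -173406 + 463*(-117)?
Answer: 53116163830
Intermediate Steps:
x = -227577 (x = -173406 - 54171 = -227577)
(38796 + 251534)*(x + 410528) = (38796 + 251534)*(-227577 + 410528) = 290330*182951 = 53116163830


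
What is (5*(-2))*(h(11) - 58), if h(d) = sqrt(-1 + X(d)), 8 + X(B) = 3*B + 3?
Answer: 580 - 30*sqrt(3) ≈ 528.04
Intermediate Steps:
X(B) = -5 + 3*B (X(B) = -8 + (3*B + 3) = -8 + (3 + 3*B) = -5 + 3*B)
h(d) = sqrt(-6 + 3*d) (h(d) = sqrt(-1 + (-5 + 3*d)) = sqrt(-6 + 3*d))
(5*(-2))*(h(11) - 58) = (5*(-2))*(sqrt(-6 + 3*11) - 58) = -10*(sqrt(-6 + 33) - 58) = -10*(sqrt(27) - 58) = -10*(3*sqrt(3) - 58) = -10*(-58 + 3*sqrt(3)) = 580 - 30*sqrt(3)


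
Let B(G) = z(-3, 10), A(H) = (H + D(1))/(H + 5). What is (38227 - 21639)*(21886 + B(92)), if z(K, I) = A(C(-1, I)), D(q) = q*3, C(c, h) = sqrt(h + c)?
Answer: 363057409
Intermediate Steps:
C(c, h) = sqrt(c + h)
D(q) = 3*q
A(H) = (3 + H)/(5 + H) (A(H) = (H + 3*1)/(H + 5) = (H + 3)/(5 + H) = (3 + H)/(5 + H))
z(K, I) = (3 + sqrt(-1 + I))/(5 + sqrt(-1 + I))
B(G) = 3/4 (B(G) = (3 + sqrt(-1 + 10))/(5 + sqrt(-1 + 10)) = (3 + sqrt(9))/(5 + sqrt(9)) = (3 + 3)/(5 + 3) = 6/8 = (1/8)*6 = 3/4)
(38227 - 21639)*(21886 + B(92)) = (38227 - 21639)*(21886 + 3/4) = 16588*(87547/4) = 363057409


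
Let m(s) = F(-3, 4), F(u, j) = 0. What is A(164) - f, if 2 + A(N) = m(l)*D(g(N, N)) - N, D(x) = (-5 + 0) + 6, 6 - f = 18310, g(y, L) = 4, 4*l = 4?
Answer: 18138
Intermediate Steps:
l = 1 (l = (¼)*4 = 1)
f = -18304 (f = 6 - 1*18310 = 6 - 18310 = -18304)
m(s) = 0
D(x) = 1 (D(x) = -5 + 6 = 1)
A(N) = -2 - N (A(N) = -2 + (0*1 - N) = -2 + (0 - N) = -2 - N)
A(164) - f = (-2 - 1*164) - 1*(-18304) = (-2 - 164) + 18304 = -166 + 18304 = 18138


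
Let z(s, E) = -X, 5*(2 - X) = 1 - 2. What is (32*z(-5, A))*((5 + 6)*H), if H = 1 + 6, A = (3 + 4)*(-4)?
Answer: -27104/5 ≈ -5420.8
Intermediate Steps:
X = 11/5 (X = 2 - (1 - 2)/5 = 2 - 1/5*(-1) = 2 + 1/5 = 11/5 ≈ 2.2000)
A = -28 (A = 7*(-4) = -28)
H = 7
z(s, E) = -11/5 (z(s, E) = -1*11/5 = -11/5)
(32*z(-5, A))*((5 + 6)*H) = (32*(-11/5))*((5 + 6)*7) = -3872*7/5 = -352/5*77 = -27104/5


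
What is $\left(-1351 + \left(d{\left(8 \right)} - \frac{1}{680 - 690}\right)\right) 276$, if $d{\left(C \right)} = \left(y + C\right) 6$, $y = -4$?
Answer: $- \frac{1831122}{5} \approx -3.6622 \cdot 10^{5}$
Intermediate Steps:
$d{\left(C \right)} = -24 + 6 C$ ($d{\left(C \right)} = \left(-4 + C\right) 6 = -24 + 6 C$)
$\left(-1351 + \left(d{\left(8 \right)} - \frac{1}{680 - 690}\right)\right) 276 = \left(-1351 + \left(\left(-24 + 6 \cdot 8\right) - \frac{1}{680 - 690}\right)\right) 276 = \left(-1351 + \left(\left(-24 + 48\right) - \frac{1}{-10}\right)\right) 276 = \left(-1351 + \left(24 - - \frac{1}{10}\right)\right) 276 = \left(-1351 + \left(24 + \frac{1}{10}\right)\right) 276 = \left(-1351 + \frac{241}{10}\right) 276 = \left(- \frac{13269}{10}\right) 276 = - \frac{1831122}{5}$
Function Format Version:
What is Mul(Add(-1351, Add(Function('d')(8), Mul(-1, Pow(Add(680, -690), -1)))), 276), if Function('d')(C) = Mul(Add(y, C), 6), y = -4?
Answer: Rational(-1831122, 5) ≈ -3.6622e+5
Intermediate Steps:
Function('d')(C) = Add(-24, Mul(6, C)) (Function('d')(C) = Mul(Add(-4, C), 6) = Add(-24, Mul(6, C)))
Mul(Add(-1351, Add(Function('d')(8), Mul(-1, Pow(Add(680, -690), -1)))), 276) = Mul(Add(-1351, Add(Add(-24, Mul(6, 8)), Mul(-1, Pow(Add(680, -690), -1)))), 276) = Mul(Add(-1351, Add(Add(-24, 48), Mul(-1, Pow(-10, -1)))), 276) = Mul(Add(-1351, Add(24, Mul(-1, Rational(-1, 10)))), 276) = Mul(Add(-1351, Add(24, Rational(1, 10))), 276) = Mul(Add(-1351, Rational(241, 10)), 276) = Mul(Rational(-13269, 10), 276) = Rational(-1831122, 5)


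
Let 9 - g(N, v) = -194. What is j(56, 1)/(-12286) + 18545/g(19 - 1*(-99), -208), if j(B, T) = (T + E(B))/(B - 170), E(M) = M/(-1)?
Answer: 25974190015/284322612 ≈ 91.355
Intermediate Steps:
E(M) = -M (E(M) = M*(-1) = -M)
j(B, T) = (T - B)/(-170 + B) (j(B, T) = (T - B)/(B - 170) = (T - B)/(-170 + B))
g(N, v) = 203 (g(N, v) = 9 - 1*(-194) = 9 + 194 = 203)
j(56, 1)/(-12286) + 18545/g(19 - 1*(-99), -208) = ((1 - 1*56)/(-170 + 56))/(-12286) + 18545/203 = ((1 - 56)/(-114))*(-1/12286) + 18545*(1/203) = -1/114*(-55)*(-1/12286) + 18545/203 = (55/114)*(-1/12286) + 18545/203 = -55/1400604 + 18545/203 = 25974190015/284322612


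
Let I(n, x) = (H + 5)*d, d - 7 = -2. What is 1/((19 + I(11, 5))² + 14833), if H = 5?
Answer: 1/19594 ≈ 5.1036e-5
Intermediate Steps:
d = 5 (d = 7 - 2 = 5)
I(n, x) = 50 (I(n, x) = (5 + 5)*5 = 10*5 = 50)
1/((19 + I(11, 5))² + 14833) = 1/((19 + 50)² + 14833) = 1/(69² + 14833) = 1/(4761 + 14833) = 1/19594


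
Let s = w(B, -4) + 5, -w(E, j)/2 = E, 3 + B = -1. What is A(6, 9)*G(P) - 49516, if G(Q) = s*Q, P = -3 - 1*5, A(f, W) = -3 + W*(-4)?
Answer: -45460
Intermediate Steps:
B = -4 (B = -3 - 1 = -4)
w(E, j) = -2*E
A(f, W) = -3 - 4*W
s = 13 (s = -2*(-4) + 5 = 8 + 5 = 13)
P = -8 (P = -3 - 5 = -8)
G(Q) = 13*Q
A(6, 9)*G(P) - 49516 = (-3 - 4*9)*(13*(-8)) - 49516 = (-3 - 36)*(-104) - 49516 = -39*(-104) - 49516 = 4056 - 49516 = -45460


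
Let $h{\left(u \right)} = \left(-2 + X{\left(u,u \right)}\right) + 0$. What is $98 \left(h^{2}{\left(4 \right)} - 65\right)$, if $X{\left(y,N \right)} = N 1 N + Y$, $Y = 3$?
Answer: $21952$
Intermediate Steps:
$X{\left(y,N \right)} = 3 + N^{2}$ ($X{\left(y,N \right)} = N 1 N + 3 = N N + 3 = N^{2} + 3 = 3 + N^{2}$)
$h{\left(u \right)} = 1 + u^{2}$ ($h{\left(u \right)} = \left(-2 + \left(3 + u^{2}\right)\right) + 0 = \left(1 + u^{2}\right) + 0 = 1 + u^{2}$)
$98 \left(h^{2}{\left(4 \right)} - 65\right) = 98 \left(\left(1 + 4^{2}\right)^{2} - 65\right) = 98 \left(\left(1 + 16\right)^{2} - 65\right) = 98 \left(17^{2} - 65\right) = 98 \left(289 - 65\right) = 98 \cdot 224 = 21952$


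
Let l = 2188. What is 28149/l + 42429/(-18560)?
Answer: 107402697/10152320 ≈ 10.579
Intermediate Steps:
28149/l + 42429/(-18560) = 28149/2188 + 42429/(-18560) = 28149*(1/2188) + 42429*(-1/18560) = 28149/2188 - 42429/18560 = 107402697/10152320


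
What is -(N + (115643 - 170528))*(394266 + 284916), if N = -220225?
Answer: 186849760020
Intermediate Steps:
-(N + (115643 - 170528))*(394266 + 284916) = -(-220225 + (115643 - 170528))*(394266 + 284916) = -(-220225 - 54885)*679182 = -(-275110)*679182 = -1*(-186849760020) = 186849760020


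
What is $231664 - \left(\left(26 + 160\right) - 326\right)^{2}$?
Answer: $212064$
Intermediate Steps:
$231664 - \left(\left(26 + 160\right) - 326\right)^{2} = 231664 - \left(186 - 326\right)^{2} = 231664 - \left(-140\right)^{2} = 231664 - 19600 = 212064$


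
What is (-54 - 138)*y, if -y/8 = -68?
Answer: -104448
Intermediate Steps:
y = 544 (y = -8*(-68) = 544)
(-54 - 138)*y = (-54 - 138)*544 = -192*544 = -104448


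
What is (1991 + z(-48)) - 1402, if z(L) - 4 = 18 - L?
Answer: 659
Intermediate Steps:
z(L) = 22 - L (z(L) = 4 + (18 - L) = 22 - L)
(1991 + z(-48)) - 1402 = (1991 + (22 - 1*(-48))) - 1402 = (1991 + (22 + 48)) - 1402 = (1991 + 70) - 1402 = 2061 - 1402 = 659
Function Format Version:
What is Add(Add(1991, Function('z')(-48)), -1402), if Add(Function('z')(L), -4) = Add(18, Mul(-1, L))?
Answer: 659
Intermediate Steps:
Function('z')(L) = Add(22, Mul(-1, L)) (Function('z')(L) = Add(4, Add(18, Mul(-1, L))) = Add(22, Mul(-1, L)))
Add(Add(1991, Function('z')(-48)), -1402) = Add(Add(1991, Add(22, Mul(-1, -48))), -1402) = Add(Add(1991, Add(22, 48)), -1402) = Add(Add(1991, 70), -1402) = Add(2061, -1402) = 659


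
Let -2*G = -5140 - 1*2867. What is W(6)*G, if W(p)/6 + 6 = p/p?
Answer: -120105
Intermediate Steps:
W(p) = -30 (W(p) = -36 + 6*(p/p) = -36 + 6*1 = -36 + 6 = -30)
G = 8007/2 (G = -(-5140 - 1*2867)/2 = -(-5140 - 2867)/2 = -1/2*(-8007) = 8007/2 ≈ 4003.5)
W(6)*G = -30*8007/2 = -120105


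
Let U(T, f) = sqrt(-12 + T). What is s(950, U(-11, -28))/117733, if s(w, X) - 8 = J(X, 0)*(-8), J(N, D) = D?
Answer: 8/117733 ≈ 6.7950e-5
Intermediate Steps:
s(w, X) = 8 (s(w, X) = 8 + 0*(-8) = 8 + 0 = 8)
s(950, U(-11, -28))/117733 = 8/117733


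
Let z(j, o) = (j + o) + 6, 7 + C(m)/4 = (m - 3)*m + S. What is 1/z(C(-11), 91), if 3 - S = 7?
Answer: 1/669 ≈ 0.0014948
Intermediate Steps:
S = -4 (S = 3 - 1*7 = 3 - 7 = -4)
C(m) = -44 + 4*m*(-3 + m) (C(m) = -28 + 4*((m - 3)*m - 4) = -28 + 4*((-3 + m)*m - 4) = -28 + 4*(m*(-3 + m) - 4) = -28 + 4*(-4 + m*(-3 + m)) = -28 + (-16 + 4*m*(-3 + m)) = -44 + 4*m*(-3 + m))
z(j, o) = 6 + j + o
1/z(C(-11), 91) = 1/(6 + (-44 - 12*(-11) + 4*(-11)**2) + 91) = 1/(6 + (-44 + 132 + 4*121) + 91) = 1/(6 + (-44 + 132 + 484) + 91) = 1/(6 + 572 + 91) = 1/669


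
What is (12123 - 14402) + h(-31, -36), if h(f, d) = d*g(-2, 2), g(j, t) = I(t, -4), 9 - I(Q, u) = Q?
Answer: -2531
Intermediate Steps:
I(Q, u) = 9 - Q
g(j, t) = 9 - t
h(f, d) = 7*d (h(f, d) = d*(9 - 1*2) = d*(9 - 2) = d*7 = 7*d)
(12123 - 14402) + h(-31, -36) = (12123 - 14402) + 7*(-36) = -2279 - 252 = -2531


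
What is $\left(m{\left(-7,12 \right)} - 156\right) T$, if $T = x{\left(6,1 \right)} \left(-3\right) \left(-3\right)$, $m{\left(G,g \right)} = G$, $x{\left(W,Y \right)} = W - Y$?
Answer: $-7335$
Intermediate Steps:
$T = 45$ ($T = \left(6 - 1\right) \left(-3\right) \left(-3\right) = 5 \left(-3\right) \left(-3\right) = \left(-15\right) \left(-3\right) = 45$)
$\left(m{\left(-7,12 \right)} - 156\right) T = \left(-7 - 156\right) 45 = \left(-163\right) 45 = -7335$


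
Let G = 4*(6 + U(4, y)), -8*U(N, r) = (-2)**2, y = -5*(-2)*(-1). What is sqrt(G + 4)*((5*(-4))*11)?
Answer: -220*sqrt(26) ≈ -1121.8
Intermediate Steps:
y = -10 (y = 10*(-1) = -10)
U(N, r) = -1/2 (U(N, r) = -1/8*(-2)**2 = -1/8*4 = -1/2)
G = 22 (G = 4*(6 - 1/2) = 4*(11/2) = 22)
sqrt(G + 4)*((5*(-4))*11) = sqrt(22 + 4)*((5*(-4))*11) = sqrt(26)*(-20*11) = sqrt(26)*(-220) = -220*sqrt(26)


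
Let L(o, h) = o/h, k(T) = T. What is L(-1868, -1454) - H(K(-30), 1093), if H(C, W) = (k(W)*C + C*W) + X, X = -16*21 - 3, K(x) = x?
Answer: 47924047/727 ≈ 65920.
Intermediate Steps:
X = -339 (X = -336 - 3 = -339)
H(C, W) = -339 + 2*C*W (H(C, W) = (W*C + C*W) - 339 = (C*W + C*W) - 339 = 2*C*W - 339 = -339 + 2*C*W)
L(-1868, -1454) - H(K(-30), 1093) = -1868/(-1454) - (-339 + 2*(-30)*1093) = -1868*(-1/1454) - (-339 - 65580) = 934/727 - 1*(-65919) = 934/727 + 65919 = 47924047/727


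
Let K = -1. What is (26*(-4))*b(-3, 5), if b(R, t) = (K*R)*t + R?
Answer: -1248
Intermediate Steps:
b(R, t) = R - R*t (b(R, t) = (-R)*t + R = -R*t + R = R - R*t)
(26*(-4))*b(-3, 5) = (26*(-4))*(-3*(1 - 1*5)) = -(-312)*(1 - 5) = -(-312)*(-4) = -104*12 = -1248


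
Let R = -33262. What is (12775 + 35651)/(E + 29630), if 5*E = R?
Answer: 40355/19148 ≈ 2.1075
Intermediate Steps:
E = -33262/5 (E = (⅕)*(-33262) = -33262/5 ≈ -6652.4)
(12775 + 35651)/(E + 29630) = (12775 + 35651)/(-33262/5 + 29630) = 48426/(114888/5) = 48426*(5/114888) = 40355/19148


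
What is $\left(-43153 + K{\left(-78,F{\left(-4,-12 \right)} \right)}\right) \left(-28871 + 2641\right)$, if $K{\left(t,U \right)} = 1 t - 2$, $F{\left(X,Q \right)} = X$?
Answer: $1134001590$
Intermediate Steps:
$K{\left(t,U \right)} = -2 + t$ ($K{\left(t,U \right)} = t - 2 = -2 + t$)
$\left(-43153 + K{\left(-78,F{\left(-4,-12 \right)} \right)}\right) \left(-28871 + 2641\right) = \left(-43153 - 80\right) \left(-28871 + 2641\right) = \left(-43153 - 80\right) \left(-26230\right) = \left(-43233\right) \left(-26230\right) = 1134001590$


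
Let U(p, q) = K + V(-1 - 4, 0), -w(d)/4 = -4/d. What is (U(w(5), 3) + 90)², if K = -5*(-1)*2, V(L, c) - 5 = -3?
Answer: 10404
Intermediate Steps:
V(L, c) = 2 (V(L, c) = 5 - 3 = 2)
w(d) = 16/d (w(d) = -(-16)/d = 16/d)
K = 10 (K = 5*2 = 10)
U(p, q) = 12 (U(p, q) = 10 + 2 = 12)
(U(w(5), 3) + 90)² = (12 + 90)² = 102² = 10404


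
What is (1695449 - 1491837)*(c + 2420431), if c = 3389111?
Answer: 1182892465704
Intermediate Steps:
(1695449 - 1491837)*(c + 2420431) = (1695449 - 1491837)*(3389111 + 2420431) = 203612*5809542 = 1182892465704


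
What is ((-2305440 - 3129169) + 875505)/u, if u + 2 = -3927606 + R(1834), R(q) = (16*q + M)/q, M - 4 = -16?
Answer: 2090349184/1800800935 ≈ 1.1608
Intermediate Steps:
M = -12 (M = 4 - 16 = -12)
R(q) = (-12 + 16*q)/q (R(q) = (16*q - 12)/q = (-12 + 16*q)/q)
u = -3601601870/917 (u = -2 + (-3927606 + (16 - 12/1834)) = -2 + (-3927606 + (16 - 12*1/1834)) = -2 + (-3927606 + (16 - 6/917)) = -2 + (-3927606 + 14666/917) = -2 - 3601600036/917 = -3601601870/917 ≈ -3.9276e+6)
((-2305440 - 3129169) + 875505)/u = ((-2305440 - 3129169) + 875505)/(-3601601870/917) = (-5434609 + 875505)*(-917/3601601870) = -4559104*(-917/3601601870) = 2090349184/1800800935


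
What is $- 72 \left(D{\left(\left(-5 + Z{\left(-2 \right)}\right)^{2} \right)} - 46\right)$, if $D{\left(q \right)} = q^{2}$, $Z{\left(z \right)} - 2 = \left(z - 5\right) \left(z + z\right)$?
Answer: $-28121688$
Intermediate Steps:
$Z{\left(z \right)} = 2 + 2 z \left(-5 + z\right)$ ($Z{\left(z \right)} = 2 + \left(z - 5\right) \left(z + z\right) = 2 + \left(-5 + z\right) 2 z = 2 + 2 z \left(-5 + z\right)$)
$- 72 \left(D{\left(\left(-5 + Z{\left(-2 \right)}\right)^{2} \right)} - 46\right) = - 72 \left(\left(\left(-5 + \left(2 - -20 + 2 \left(-2\right)^{2}\right)\right)^{2}\right)^{2} - 46\right) = - 72 \left(\left(\left(-5 + \left(2 + 20 + 2 \cdot 4\right)\right)^{2}\right)^{2} - 46\right) = - 72 \left(\left(\left(-5 + \left(2 + 20 + 8\right)\right)^{2}\right)^{2} - 46\right) = - 72 \left(\left(\left(-5 + 30\right)^{2}\right)^{2} - 46\right) = - 72 \left(\left(25^{2}\right)^{2} - 46\right) = - 72 \left(625^{2} - 46\right) = - 72 \left(390625 - 46\right) = \left(-72\right) 390579 = -28121688$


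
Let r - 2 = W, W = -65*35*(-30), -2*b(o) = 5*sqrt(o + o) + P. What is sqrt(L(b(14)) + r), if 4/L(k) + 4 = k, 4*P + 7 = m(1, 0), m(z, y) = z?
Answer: 2*sqrt(221815 + 341260*sqrt(7))/sqrt(13 + 20*sqrt(7)) ≈ 261.25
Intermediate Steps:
P = -3/2 (P = -7/4 + (1/4)*1 = -7/4 + 1/4 = -3/2 ≈ -1.5000)
b(o) = 3/4 - 5*sqrt(2)*sqrt(o)/2 (b(o) = -(5*sqrt(o + o) - 3/2)/2 = -(5*sqrt(2*o) - 3/2)/2 = -(5*(sqrt(2)*sqrt(o)) - 3/2)/2 = -(5*sqrt(2)*sqrt(o) - 3/2)/2 = -(-3/2 + 5*sqrt(2)*sqrt(o))/2 = 3/4 - 5*sqrt(2)*sqrt(o)/2)
W = 68250 (W = -2275*(-30) = 68250)
L(k) = 4/(-4 + k)
r = 68252 (r = 2 + 68250 = 68252)
sqrt(L(b(14)) + r) = sqrt(4/(-4 + (3/4 - 5*sqrt(2)*sqrt(14)/2)) + 68252) = sqrt(4/(-4 + (3/4 - 5*sqrt(7))) + 68252) = sqrt(4/(-13/4 - 5*sqrt(7)) + 68252) = sqrt(68252 + 4/(-13/4 - 5*sqrt(7)))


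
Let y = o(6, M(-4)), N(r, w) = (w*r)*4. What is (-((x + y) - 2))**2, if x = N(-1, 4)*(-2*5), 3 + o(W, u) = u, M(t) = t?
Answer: 22801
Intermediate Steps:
N(r, w) = 4*r*w (N(r, w) = (r*w)*4 = 4*r*w)
o(W, u) = -3 + u
x = 160 (x = (4*(-1)*4)*(-2*5) = -16*(-10) = 160)
y = -7 (y = -3 - 4 = -7)
(-((x + y) - 2))**2 = (-((160 - 7) - 2))**2 = (-(153 - 2))**2 = (-1*151)**2 = (-151)**2 = 22801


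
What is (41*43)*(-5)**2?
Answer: 44075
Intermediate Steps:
(41*43)*(-5)**2 = 1763*25 = 44075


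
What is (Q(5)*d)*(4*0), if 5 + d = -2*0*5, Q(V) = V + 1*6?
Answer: 0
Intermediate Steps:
Q(V) = 6 + V (Q(V) = V + 6 = 6 + V)
d = -5 (d = -5 - 2*0*5 = -5 + 0*5 = -5 + 0 = -5)
(Q(5)*d)*(4*0) = ((6 + 5)*(-5))*(4*0) = (11*(-5))*0 = -55*0 = 0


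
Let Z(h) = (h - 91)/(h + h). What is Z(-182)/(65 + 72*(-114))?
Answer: -3/32572 ≈ -9.2104e-5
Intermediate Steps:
Z(h) = (-91 + h)/(2*h) (Z(h) = (-91 + h)/((2*h)) = (-91 + h)*(1/(2*h)) = (-91 + h)/(2*h))
Z(-182)/(65 + 72*(-114)) = ((½)*(-91 - 182)/(-182))/(65 + 72*(-114)) = ((½)*(-1/182)*(-273))/(65 - 8208) = (¾)/(-8143) = (¾)*(-1/8143) = -3/32572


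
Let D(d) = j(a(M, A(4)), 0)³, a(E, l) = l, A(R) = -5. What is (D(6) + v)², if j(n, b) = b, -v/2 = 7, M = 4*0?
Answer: 196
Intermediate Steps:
M = 0
v = -14 (v = -2*7 = -14)
D(d) = 0 (D(d) = 0³ = 0)
(D(6) + v)² = (0 - 14)² = (-14)² = 196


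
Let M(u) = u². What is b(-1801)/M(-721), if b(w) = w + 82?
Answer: -1719/519841 ≈ -0.0033068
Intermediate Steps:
b(w) = 82 + w
b(-1801)/M(-721) = (82 - 1801)/((-721)²) = -1719/519841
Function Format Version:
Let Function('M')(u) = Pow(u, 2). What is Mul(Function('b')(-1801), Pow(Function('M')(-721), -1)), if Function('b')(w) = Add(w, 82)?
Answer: Rational(-1719, 519841) ≈ -0.0033068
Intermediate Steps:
Function('b')(w) = Add(82, w)
Mul(Function('b')(-1801), Pow(Function('M')(-721), -1)) = Mul(Add(82, -1801), Pow(Pow(-721, 2), -1)) = Mul(-1719, Pow(519841, -1)) = Mul(-1719, Rational(1, 519841)) = Rational(-1719, 519841)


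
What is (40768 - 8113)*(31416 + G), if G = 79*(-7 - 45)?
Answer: 891742740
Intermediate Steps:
G = -4108 (G = 79*(-52) = -4108)
(40768 - 8113)*(31416 + G) = (40768 - 8113)*(31416 - 4108) = 32655*27308 = 891742740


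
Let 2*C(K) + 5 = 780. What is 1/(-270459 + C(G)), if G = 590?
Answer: -2/540143 ≈ -3.7027e-6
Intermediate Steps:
C(K) = 775/2 (C(K) = -5/2 + (½)*780 = -5/2 + 390 = 775/2)
1/(-270459 + C(G)) = 1/(-270459 + 775/2) = 1/(-540143/2) = -2/540143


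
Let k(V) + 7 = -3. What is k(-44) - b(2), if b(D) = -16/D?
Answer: -2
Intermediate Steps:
k(V) = -10 (k(V) = -7 - 3 = -10)
k(-44) - b(2) = -10 - (-16)/2 = -10 - 1*(-8) = -10 + 8 = -2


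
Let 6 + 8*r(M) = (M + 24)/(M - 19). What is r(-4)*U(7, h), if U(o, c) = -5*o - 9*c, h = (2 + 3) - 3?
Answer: 4187/92 ≈ 45.511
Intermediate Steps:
r(M) = -¾ + (24 + M)/(8*(-19 + M)) (r(M) = -¾ + ((M + 24)/(M - 19))/8 = -¾ + ((24 + M)/(-19 + M))/8 = -¾ + (24 + M)/(8*(-19 + M)))
h = 2 (h = 5 - 3 = 2)
U(o, c) = -9*c - 5*o
r(-4)*U(7, h) = ((138 - 5*(-4))/(8*(-19 - 4)))*(-9*2 - 5*7) = ((⅛)*(138 + 20)/(-23))*(-18 - 35) = ((⅛)*(-1/23)*158)*(-53) = -79/92*(-53) = 4187/92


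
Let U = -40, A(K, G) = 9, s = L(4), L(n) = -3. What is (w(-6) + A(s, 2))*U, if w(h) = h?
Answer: -120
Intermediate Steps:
s = -3
(w(-6) + A(s, 2))*U = (-6 + 9)*(-40) = 3*(-40) = -120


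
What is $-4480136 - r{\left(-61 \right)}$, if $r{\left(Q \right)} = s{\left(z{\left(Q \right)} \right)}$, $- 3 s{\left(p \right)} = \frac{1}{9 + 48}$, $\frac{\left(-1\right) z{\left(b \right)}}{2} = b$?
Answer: $- \frac{766103255}{171} \approx -4.4801 \cdot 10^{6}$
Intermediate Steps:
$z{\left(b \right)} = - 2 b$
$s{\left(p \right)} = - \frac{1}{171}$ ($s{\left(p \right)} = - \frac{1}{3 \left(9 + 48\right)} = - \frac{1}{3 \cdot 57} = \left(- \frac{1}{3}\right) \frac{1}{57} = - \frac{1}{171}$)
$r{\left(Q \right)} = - \frac{1}{171}$
$-4480136 - r{\left(-61 \right)} = -4480136 - - \frac{1}{171} = -4480136 + \frac{1}{171} = - \frac{766103255}{171}$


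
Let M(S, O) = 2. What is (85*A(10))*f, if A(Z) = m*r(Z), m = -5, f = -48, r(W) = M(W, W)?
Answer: 40800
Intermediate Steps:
r(W) = 2
A(Z) = -10 (A(Z) = -5*2 = -10)
(85*A(10))*f = (85*(-10))*(-48) = -850*(-48) = 40800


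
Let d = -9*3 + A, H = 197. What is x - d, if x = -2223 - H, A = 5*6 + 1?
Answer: -2424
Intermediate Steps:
A = 31 (A = 30 + 1 = 31)
d = 4 (d = -9*3 + 31 = -27 + 31 = 4)
x = -2420 (x = -2223 - 1*197 = -2223 - 197 = -2420)
x - d = -2420 - 1*4 = -2420 - 4 = -2424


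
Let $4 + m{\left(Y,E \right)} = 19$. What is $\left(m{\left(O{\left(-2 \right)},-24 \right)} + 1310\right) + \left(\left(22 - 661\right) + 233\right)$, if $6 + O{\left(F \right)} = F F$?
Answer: $919$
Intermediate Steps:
$O{\left(F \right)} = -6 + F^{2}$ ($O{\left(F \right)} = -6 + F F = -6 + F^{2}$)
$m{\left(Y,E \right)} = 15$ ($m{\left(Y,E \right)} = -4 + 19 = 15$)
$\left(m{\left(O{\left(-2 \right)},-24 \right)} + 1310\right) + \left(\left(22 - 661\right) + 233\right) = \left(15 + 1310\right) + \left(\left(22 - 661\right) + 233\right) = 1325 + \left(-639 + 233\right) = 1325 - 406 = 919$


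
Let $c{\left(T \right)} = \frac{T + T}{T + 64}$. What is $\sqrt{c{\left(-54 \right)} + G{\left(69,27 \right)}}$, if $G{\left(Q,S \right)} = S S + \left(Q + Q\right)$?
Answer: $\frac{\sqrt{21405}}{5} \approx 29.261$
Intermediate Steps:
$c{\left(T \right)} = \frac{2 T}{64 + T}$
$G{\left(Q,S \right)} = S^{2} + 2 Q$
$\sqrt{c{\left(-54 \right)} + G{\left(69,27 \right)}} = \sqrt{2 \left(-54\right) \frac{1}{64 - 54} + \left(27^{2} + 2 \cdot 69\right)} = \sqrt{2 \left(-54\right) \frac{1}{10} + \left(729 + 138\right)} = \sqrt{2 \left(-54\right) \frac{1}{10} + 867} = \sqrt{- \frac{54}{5} + 867} = \sqrt{\frac{4281}{5}} = \frac{\sqrt{21405}}{5}$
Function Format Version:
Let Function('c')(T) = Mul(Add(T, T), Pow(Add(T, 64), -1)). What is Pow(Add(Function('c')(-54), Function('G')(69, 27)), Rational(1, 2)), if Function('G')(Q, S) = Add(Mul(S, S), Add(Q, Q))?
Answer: Mul(Rational(1, 5), Pow(21405, Rational(1, 2))) ≈ 29.261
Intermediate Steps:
Function('c')(T) = Mul(2, T, Pow(Add(64, T), -1)) (Function('c')(T) = Mul(Mul(2, T), Pow(Add(64, T), -1)) = Mul(2, T, Pow(Add(64, T), -1)))
Function('G')(Q, S) = Add(Pow(S, 2), Mul(2, Q))
Pow(Add(Function('c')(-54), Function('G')(69, 27)), Rational(1, 2)) = Pow(Add(Mul(2, -54, Pow(Add(64, -54), -1)), Add(Pow(27, 2), Mul(2, 69))), Rational(1, 2)) = Pow(Add(Mul(2, -54, Pow(10, -1)), Add(729, 138)), Rational(1, 2)) = Pow(Add(Mul(2, -54, Rational(1, 10)), 867), Rational(1, 2)) = Pow(Add(Rational(-54, 5), 867), Rational(1, 2)) = Pow(Rational(4281, 5), Rational(1, 2)) = Mul(Rational(1, 5), Pow(21405, Rational(1, 2)))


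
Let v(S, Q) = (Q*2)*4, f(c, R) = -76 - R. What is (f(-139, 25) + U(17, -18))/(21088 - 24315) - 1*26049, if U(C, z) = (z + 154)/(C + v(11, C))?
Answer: -756540206/29043 ≈ -26049.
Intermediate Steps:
v(S, Q) = 8*Q (v(S, Q) = (2*Q)*4 = 8*Q)
U(C, z) = (154 + z)/(9*C) (U(C, z) = (z + 154)/(C + 8*C) = (154 + z)/((9*C)) = (154 + z)*(1/(9*C)) = (154 + z)/(9*C))
(f(-139, 25) + U(17, -18))/(21088 - 24315) - 1*26049 = ((-76 - 1*25) + (⅑)*(154 - 18)/17)/(21088 - 24315) - 1*26049 = ((-76 - 25) + (⅑)*(1/17)*136)/(-3227) - 26049 = (-101 + 8/9)*(-1/3227) - 26049 = -901/9*(-1/3227) - 26049 = 901/29043 - 26049 = -756540206/29043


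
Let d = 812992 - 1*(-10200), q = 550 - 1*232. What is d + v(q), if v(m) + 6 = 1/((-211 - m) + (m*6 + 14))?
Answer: 1146698099/1393 ≈ 8.2319e+5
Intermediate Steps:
q = 318 (q = 550 - 232 = 318)
d = 823192 (d = 812992 + 10200 = 823192)
v(m) = -6 + 1/(-197 + 5*m) (v(m) = -6 + 1/((-211 - m) + (m*6 + 14)) = -6 + 1/((-211 - m) + (6*m + 14)) = -6 + 1/((-211 - m) + (14 + 6*m)) = -6 + 1/(-197 + 5*m))
d + v(q) = 823192 + (1183 - 30*318)/(-197 + 5*318) = 823192 + (1183 - 9540)/(-197 + 1590) = 823192 - 8357/1393 = 1146698099/1393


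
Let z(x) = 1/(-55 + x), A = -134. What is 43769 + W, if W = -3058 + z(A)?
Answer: 7694378/189 ≈ 40711.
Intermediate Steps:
W = -577963/189 (W = -3058 + 1/(-55 - 134) = -3058 + 1/(-189) = -3058 - 1/189 = -577963/189 ≈ -3058.0)
43769 + W = 43769 - 577963/189 = 7694378/189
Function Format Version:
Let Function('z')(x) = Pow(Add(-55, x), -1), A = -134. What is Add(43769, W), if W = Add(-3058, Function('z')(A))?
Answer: Rational(7694378, 189) ≈ 40711.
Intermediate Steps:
W = Rational(-577963, 189) (W = Add(-3058, Pow(Add(-55, -134), -1)) = Add(-3058, Pow(-189, -1)) = Add(-3058, Rational(-1, 189)) = Rational(-577963, 189) ≈ -3058.0)
Add(43769, W) = Add(43769, Rational(-577963, 189)) = Rational(7694378, 189)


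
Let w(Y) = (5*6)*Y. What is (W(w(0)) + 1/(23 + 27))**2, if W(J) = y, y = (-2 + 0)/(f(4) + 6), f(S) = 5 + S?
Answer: 289/22500 ≈ 0.012844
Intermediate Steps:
y = -2/15 (y = (-2 + 0)/((5 + 4) + 6) = -2/(9 + 6) = -2/15 ≈ -0.13333)
w(Y) = 30*Y
W(J) = -2/15
(W(w(0)) + 1/(23 + 27))**2 = (-2/15 + 1/(23 + 27))**2 = (-2/15 + 1/50)**2 = (-17/150)**2 = 289/22500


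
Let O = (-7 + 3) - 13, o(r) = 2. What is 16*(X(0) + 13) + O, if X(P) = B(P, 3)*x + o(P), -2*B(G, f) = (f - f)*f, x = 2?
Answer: 223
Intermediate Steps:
B(G, f) = 0 (B(G, f) = -(f - f)*f/2 = -0*f = -½*0 = 0)
O = -17 (O = -4 - 13 = -17)
X(P) = 2 (X(P) = 0*2 + 2 = 0 + 2 = 2)
16*(X(0) + 13) + O = 16*(2 + 13) - 17 = 16*15 - 17 = 240 - 17 = 223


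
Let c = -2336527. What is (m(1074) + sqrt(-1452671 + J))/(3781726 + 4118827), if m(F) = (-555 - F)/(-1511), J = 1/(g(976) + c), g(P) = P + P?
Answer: 1629/11937735583 + I*sqrt(316696248663951358)/3688886703995 ≈ 1.3646e-7 + 0.00015255*I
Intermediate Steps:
g(P) = 2*P
J = -1/2334575 (J = 1/(2*976 - 2336527) = 1/(1952 - 2336527) = 1/(-2334575) = -1/2334575 ≈ -4.2834e-7)
m(F) = 555/1511 + F/1511 (m(F) = (-555 - F)*(-1/1511) = 555/1511 + F/1511)
(m(1074) + sqrt(-1452671 + J))/(3781726 + 4118827) = ((555/1511 + (1/1511)*1074) + sqrt(-1452671 - 1/2334575))/(3781726 + 4118827) = ((555/1511 + 1074/1511) + sqrt(-3391369399826/2334575))/7900553 = (1629/1511 + I*sqrt(316696248663951358)/466915)*(1/7900553) = 1629/11937735583 + I*sqrt(316696248663951358)/3688886703995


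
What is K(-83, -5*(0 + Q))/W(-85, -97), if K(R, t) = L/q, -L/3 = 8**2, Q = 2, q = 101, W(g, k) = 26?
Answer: -96/1313 ≈ -0.073115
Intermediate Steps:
L = -192 (L = -3*8**2 = -3*64 = -192)
K(R, t) = -192/101
K(-83, -5*(0 + Q))/W(-85, -97) = -192/101/26 = -192/101*1/26 = -96/1313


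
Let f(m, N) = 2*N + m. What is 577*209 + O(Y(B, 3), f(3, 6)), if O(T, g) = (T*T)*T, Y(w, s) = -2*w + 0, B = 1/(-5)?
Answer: 15074133/125 ≈ 1.2059e+5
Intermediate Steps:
B = -⅕ ≈ -0.20000
Y(w, s) = -2*w
f(m, N) = m + 2*N
O(T, g) = T³ (O(T, g) = T²*T = T³)
577*209 + O(Y(B, 3), f(3, 6)) = 577*209 + (-2*(-⅕))³ = 120593 + (⅖)³ = 120593 + 8/125 = 15074133/125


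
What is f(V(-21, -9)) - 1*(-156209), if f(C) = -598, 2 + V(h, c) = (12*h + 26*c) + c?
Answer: 155611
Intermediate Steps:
V(h, c) = -2 + 12*h + 27*c (V(h, c) = -2 + ((12*h + 26*c) + c) = -2 + (12*h + 27*c) = -2 + 12*h + 27*c)
f(V(-21, -9)) - 1*(-156209) = -598 - 1*(-156209) = -598 + 156209 = 155611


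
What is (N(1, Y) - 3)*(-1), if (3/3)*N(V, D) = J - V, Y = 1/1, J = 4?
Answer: 0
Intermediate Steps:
Y = 1
N(V, D) = 4 - V
(N(1, Y) - 3)*(-1) = ((4 - 1*1) - 3)*(-1) = ((4 - 1) - 3)*(-1) = (3 - 3)*(-1) = 0*(-1) = 0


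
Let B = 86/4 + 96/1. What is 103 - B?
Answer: -29/2 ≈ -14.500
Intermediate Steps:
B = 235/2 (B = 86*(¼) + 96*1 = 43/2 + 96 = 235/2 ≈ 117.50)
103 - B = 103 - 1*235/2 = 103 - 235/2 = -29/2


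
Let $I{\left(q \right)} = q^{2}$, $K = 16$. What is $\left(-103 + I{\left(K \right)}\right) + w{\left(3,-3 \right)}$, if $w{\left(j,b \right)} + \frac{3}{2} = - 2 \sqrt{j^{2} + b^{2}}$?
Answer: $\frac{303}{2} - 6 \sqrt{2} \approx 143.01$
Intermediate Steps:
$w{\left(j,b \right)} = - \frac{3}{2} - 2 \sqrt{b^{2} + j^{2}}$ ($w{\left(j,b \right)} = - \frac{3}{2} - 2 \sqrt{j^{2} + b^{2}} = - \frac{3}{2} - 2 \sqrt{b^{2} + j^{2}}$)
$\left(-103 + I{\left(K \right)}\right) + w{\left(3,-3 \right)} = \left(-103 + 16^{2}\right) - \left(\frac{3}{2} + 2 \sqrt{\left(-3\right)^{2} + 3^{2}}\right) = \left(-103 + 256\right) - \left(\frac{3}{2} + 2 \sqrt{9 + 9}\right) = 153 - \left(\frac{3}{2} + 2 \sqrt{18}\right) = 153 - \left(\frac{3}{2} + 2 \cdot 3 \sqrt{2}\right) = 153 - \left(\frac{3}{2} + 6 \sqrt{2}\right) = \frac{303}{2} - 6 \sqrt{2}$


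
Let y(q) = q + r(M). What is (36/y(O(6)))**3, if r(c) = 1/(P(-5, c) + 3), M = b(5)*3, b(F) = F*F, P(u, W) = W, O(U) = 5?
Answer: 22140698112/59776471 ≈ 370.39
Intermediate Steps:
b(F) = F**2
M = 75 (M = 5**2*3 = 25*3 = 75)
r(c) = 1/(3 + c) (r(c) = 1/(c + 3) = 1/(3 + c))
y(q) = 1/78 + q (y(q) = q + 1/(3 + 75) = q + 1/78 = 1/78 + q)
(36/y(O(6)))**3 = (36/(1/78 + 5))**3 = (36/(391/78))**3 = (36*(78/391))**3 = (2808/391)**3 = 22140698112/59776471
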